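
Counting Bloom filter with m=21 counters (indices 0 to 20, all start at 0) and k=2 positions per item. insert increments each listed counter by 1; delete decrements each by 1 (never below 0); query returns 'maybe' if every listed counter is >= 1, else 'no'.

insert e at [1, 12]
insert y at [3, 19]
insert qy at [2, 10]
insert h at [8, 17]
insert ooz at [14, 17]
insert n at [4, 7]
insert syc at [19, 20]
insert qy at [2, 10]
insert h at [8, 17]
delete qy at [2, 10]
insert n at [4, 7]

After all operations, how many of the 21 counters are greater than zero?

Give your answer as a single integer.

Step 1: insert e at [1, 12] -> counters=[0,1,0,0,0,0,0,0,0,0,0,0,1,0,0,0,0,0,0,0,0]
Step 2: insert y at [3, 19] -> counters=[0,1,0,1,0,0,0,0,0,0,0,0,1,0,0,0,0,0,0,1,0]
Step 3: insert qy at [2, 10] -> counters=[0,1,1,1,0,0,0,0,0,0,1,0,1,0,0,0,0,0,0,1,0]
Step 4: insert h at [8, 17] -> counters=[0,1,1,1,0,0,0,0,1,0,1,0,1,0,0,0,0,1,0,1,0]
Step 5: insert ooz at [14, 17] -> counters=[0,1,1,1,0,0,0,0,1,0,1,0,1,0,1,0,0,2,0,1,0]
Step 6: insert n at [4, 7] -> counters=[0,1,1,1,1,0,0,1,1,0,1,0,1,0,1,0,0,2,0,1,0]
Step 7: insert syc at [19, 20] -> counters=[0,1,1,1,1,0,0,1,1,0,1,0,1,0,1,0,0,2,0,2,1]
Step 8: insert qy at [2, 10] -> counters=[0,1,2,1,1,0,0,1,1,0,2,0,1,0,1,0,0,2,0,2,1]
Step 9: insert h at [8, 17] -> counters=[0,1,2,1,1,0,0,1,2,0,2,0,1,0,1,0,0,3,0,2,1]
Step 10: delete qy at [2, 10] -> counters=[0,1,1,1,1,0,0,1,2,0,1,0,1,0,1,0,0,3,0,2,1]
Step 11: insert n at [4, 7] -> counters=[0,1,1,1,2,0,0,2,2,0,1,0,1,0,1,0,0,3,0,2,1]
Final counters=[0,1,1,1,2,0,0,2,2,0,1,0,1,0,1,0,0,3,0,2,1] -> 12 nonzero

Answer: 12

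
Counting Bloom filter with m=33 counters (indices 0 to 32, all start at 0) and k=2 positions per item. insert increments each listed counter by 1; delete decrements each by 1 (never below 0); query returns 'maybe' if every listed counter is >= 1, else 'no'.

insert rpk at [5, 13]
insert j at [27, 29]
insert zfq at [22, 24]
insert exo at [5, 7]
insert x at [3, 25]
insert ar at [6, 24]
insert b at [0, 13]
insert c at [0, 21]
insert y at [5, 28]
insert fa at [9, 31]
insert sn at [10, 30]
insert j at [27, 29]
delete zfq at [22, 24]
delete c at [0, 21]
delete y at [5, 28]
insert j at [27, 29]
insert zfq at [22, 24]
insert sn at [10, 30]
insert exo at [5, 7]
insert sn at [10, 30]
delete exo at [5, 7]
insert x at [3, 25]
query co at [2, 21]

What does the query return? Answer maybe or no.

Step 1: insert rpk at [5, 13] -> counters=[0,0,0,0,0,1,0,0,0,0,0,0,0,1,0,0,0,0,0,0,0,0,0,0,0,0,0,0,0,0,0,0,0]
Step 2: insert j at [27, 29] -> counters=[0,0,0,0,0,1,0,0,0,0,0,0,0,1,0,0,0,0,0,0,0,0,0,0,0,0,0,1,0,1,0,0,0]
Step 3: insert zfq at [22, 24] -> counters=[0,0,0,0,0,1,0,0,0,0,0,0,0,1,0,0,0,0,0,0,0,0,1,0,1,0,0,1,0,1,0,0,0]
Step 4: insert exo at [5, 7] -> counters=[0,0,0,0,0,2,0,1,0,0,0,0,0,1,0,0,0,0,0,0,0,0,1,0,1,0,0,1,0,1,0,0,0]
Step 5: insert x at [3, 25] -> counters=[0,0,0,1,0,2,0,1,0,0,0,0,0,1,0,0,0,0,0,0,0,0,1,0,1,1,0,1,0,1,0,0,0]
Step 6: insert ar at [6, 24] -> counters=[0,0,0,1,0,2,1,1,0,0,0,0,0,1,0,0,0,0,0,0,0,0,1,0,2,1,0,1,0,1,0,0,0]
Step 7: insert b at [0, 13] -> counters=[1,0,0,1,0,2,1,1,0,0,0,0,0,2,0,0,0,0,0,0,0,0,1,0,2,1,0,1,0,1,0,0,0]
Step 8: insert c at [0, 21] -> counters=[2,0,0,1,0,2,1,1,0,0,0,0,0,2,0,0,0,0,0,0,0,1,1,0,2,1,0,1,0,1,0,0,0]
Step 9: insert y at [5, 28] -> counters=[2,0,0,1,0,3,1,1,0,0,0,0,0,2,0,0,0,0,0,0,0,1,1,0,2,1,0,1,1,1,0,0,0]
Step 10: insert fa at [9, 31] -> counters=[2,0,0,1,0,3,1,1,0,1,0,0,0,2,0,0,0,0,0,0,0,1,1,0,2,1,0,1,1,1,0,1,0]
Step 11: insert sn at [10, 30] -> counters=[2,0,0,1,0,3,1,1,0,1,1,0,0,2,0,0,0,0,0,0,0,1,1,0,2,1,0,1,1,1,1,1,0]
Step 12: insert j at [27, 29] -> counters=[2,0,0,1,0,3,1,1,0,1,1,0,0,2,0,0,0,0,0,0,0,1,1,0,2,1,0,2,1,2,1,1,0]
Step 13: delete zfq at [22, 24] -> counters=[2,0,0,1,0,3,1,1,0,1,1,0,0,2,0,0,0,0,0,0,0,1,0,0,1,1,0,2,1,2,1,1,0]
Step 14: delete c at [0, 21] -> counters=[1,0,0,1,0,3,1,1,0,1,1,0,0,2,0,0,0,0,0,0,0,0,0,0,1,1,0,2,1,2,1,1,0]
Step 15: delete y at [5, 28] -> counters=[1,0,0,1,0,2,1,1,0,1,1,0,0,2,0,0,0,0,0,0,0,0,0,0,1,1,0,2,0,2,1,1,0]
Step 16: insert j at [27, 29] -> counters=[1,0,0,1,0,2,1,1,0,1,1,0,0,2,0,0,0,0,0,0,0,0,0,0,1,1,0,3,0,3,1,1,0]
Step 17: insert zfq at [22, 24] -> counters=[1,0,0,1,0,2,1,1,0,1,1,0,0,2,0,0,0,0,0,0,0,0,1,0,2,1,0,3,0,3,1,1,0]
Step 18: insert sn at [10, 30] -> counters=[1,0,0,1,0,2,1,1,0,1,2,0,0,2,0,0,0,0,0,0,0,0,1,0,2,1,0,3,0,3,2,1,0]
Step 19: insert exo at [5, 7] -> counters=[1,0,0,1,0,3,1,2,0,1,2,0,0,2,0,0,0,0,0,0,0,0,1,0,2,1,0,3,0,3,2,1,0]
Step 20: insert sn at [10, 30] -> counters=[1,0,0,1,0,3,1,2,0,1,3,0,0,2,0,0,0,0,0,0,0,0,1,0,2,1,0,3,0,3,3,1,0]
Step 21: delete exo at [5, 7] -> counters=[1,0,0,1,0,2,1,1,0,1,3,0,0,2,0,0,0,0,0,0,0,0,1,0,2,1,0,3,0,3,3,1,0]
Step 22: insert x at [3, 25] -> counters=[1,0,0,2,0,2,1,1,0,1,3,0,0,2,0,0,0,0,0,0,0,0,1,0,2,2,0,3,0,3,3,1,0]
Query co: check counters[2]=0 counters[21]=0 -> no

Answer: no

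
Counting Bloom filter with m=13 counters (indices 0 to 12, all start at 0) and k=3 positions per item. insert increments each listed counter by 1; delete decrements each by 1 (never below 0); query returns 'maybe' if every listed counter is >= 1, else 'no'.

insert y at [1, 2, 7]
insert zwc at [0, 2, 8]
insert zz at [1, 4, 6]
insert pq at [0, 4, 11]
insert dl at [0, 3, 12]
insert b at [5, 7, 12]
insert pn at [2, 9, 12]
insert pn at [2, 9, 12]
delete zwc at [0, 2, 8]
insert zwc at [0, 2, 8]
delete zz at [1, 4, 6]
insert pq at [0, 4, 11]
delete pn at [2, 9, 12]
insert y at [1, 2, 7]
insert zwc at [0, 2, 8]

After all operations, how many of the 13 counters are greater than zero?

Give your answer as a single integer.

Answer: 11

Derivation:
Step 1: insert y at [1, 2, 7] -> counters=[0,1,1,0,0,0,0,1,0,0,0,0,0]
Step 2: insert zwc at [0, 2, 8] -> counters=[1,1,2,0,0,0,0,1,1,0,0,0,0]
Step 3: insert zz at [1, 4, 6] -> counters=[1,2,2,0,1,0,1,1,1,0,0,0,0]
Step 4: insert pq at [0, 4, 11] -> counters=[2,2,2,0,2,0,1,1,1,0,0,1,0]
Step 5: insert dl at [0, 3, 12] -> counters=[3,2,2,1,2,0,1,1,1,0,0,1,1]
Step 6: insert b at [5, 7, 12] -> counters=[3,2,2,1,2,1,1,2,1,0,0,1,2]
Step 7: insert pn at [2, 9, 12] -> counters=[3,2,3,1,2,1,1,2,1,1,0,1,3]
Step 8: insert pn at [2, 9, 12] -> counters=[3,2,4,1,2,1,1,2,1,2,0,1,4]
Step 9: delete zwc at [0, 2, 8] -> counters=[2,2,3,1,2,1,1,2,0,2,0,1,4]
Step 10: insert zwc at [0, 2, 8] -> counters=[3,2,4,1,2,1,1,2,1,2,0,1,4]
Step 11: delete zz at [1, 4, 6] -> counters=[3,1,4,1,1,1,0,2,1,2,0,1,4]
Step 12: insert pq at [0, 4, 11] -> counters=[4,1,4,1,2,1,0,2,1,2,0,2,4]
Step 13: delete pn at [2, 9, 12] -> counters=[4,1,3,1,2,1,0,2,1,1,0,2,3]
Step 14: insert y at [1, 2, 7] -> counters=[4,2,4,1,2,1,0,3,1,1,0,2,3]
Step 15: insert zwc at [0, 2, 8] -> counters=[5,2,5,1,2,1,0,3,2,1,0,2,3]
Final counters=[5,2,5,1,2,1,0,3,2,1,0,2,3] -> 11 nonzero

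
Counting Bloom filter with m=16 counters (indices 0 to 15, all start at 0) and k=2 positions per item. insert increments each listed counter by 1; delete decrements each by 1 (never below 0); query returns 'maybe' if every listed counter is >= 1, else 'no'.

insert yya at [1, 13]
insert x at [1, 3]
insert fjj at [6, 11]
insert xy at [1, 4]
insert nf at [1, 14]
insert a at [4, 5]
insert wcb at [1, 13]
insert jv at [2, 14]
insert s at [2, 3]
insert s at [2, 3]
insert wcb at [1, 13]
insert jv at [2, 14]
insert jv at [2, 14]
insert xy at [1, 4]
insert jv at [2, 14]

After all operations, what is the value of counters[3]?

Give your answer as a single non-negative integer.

Step 1: insert yya at [1, 13] -> counters=[0,1,0,0,0,0,0,0,0,0,0,0,0,1,0,0]
Step 2: insert x at [1, 3] -> counters=[0,2,0,1,0,0,0,0,0,0,0,0,0,1,0,0]
Step 3: insert fjj at [6, 11] -> counters=[0,2,0,1,0,0,1,0,0,0,0,1,0,1,0,0]
Step 4: insert xy at [1, 4] -> counters=[0,3,0,1,1,0,1,0,0,0,0,1,0,1,0,0]
Step 5: insert nf at [1, 14] -> counters=[0,4,0,1,1,0,1,0,0,0,0,1,0,1,1,0]
Step 6: insert a at [4, 5] -> counters=[0,4,0,1,2,1,1,0,0,0,0,1,0,1,1,0]
Step 7: insert wcb at [1, 13] -> counters=[0,5,0,1,2,1,1,0,0,0,0,1,0,2,1,0]
Step 8: insert jv at [2, 14] -> counters=[0,5,1,1,2,1,1,0,0,0,0,1,0,2,2,0]
Step 9: insert s at [2, 3] -> counters=[0,5,2,2,2,1,1,0,0,0,0,1,0,2,2,0]
Step 10: insert s at [2, 3] -> counters=[0,5,3,3,2,1,1,0,0,0,0,1,0,2,2,0]
Step 11: insert wcb at [1, 13] -> counters=[0,6,3,3,2,1,1,0,0,0,0,1,0,3,2,0]
Step 12: insert jv at [2, 14] -> counters=[0,6,4,3,2,1,1,0,0,0,0,1,0,3,3,0]
Step 13: insert jv at [2, 14] -> counters=[0,6,5,3,2,1,1,0,0,0,0,1,0,3,4,0]
Step 14: insert xy at [1, 4] -> counters=[0,7,5,3,3,1,1,0,0,0,0,1,0,3,4,0]
Step 15: insert jv at [2, 14] -> counters=[0,7,6,3,3,1,1,0,0,0,0,1,0,3,5,0]
Final counters=[0,7,6,3,3,1,1,0,0,0,0,1,0,3,5,0] -> counters[3]=3

Answer: 3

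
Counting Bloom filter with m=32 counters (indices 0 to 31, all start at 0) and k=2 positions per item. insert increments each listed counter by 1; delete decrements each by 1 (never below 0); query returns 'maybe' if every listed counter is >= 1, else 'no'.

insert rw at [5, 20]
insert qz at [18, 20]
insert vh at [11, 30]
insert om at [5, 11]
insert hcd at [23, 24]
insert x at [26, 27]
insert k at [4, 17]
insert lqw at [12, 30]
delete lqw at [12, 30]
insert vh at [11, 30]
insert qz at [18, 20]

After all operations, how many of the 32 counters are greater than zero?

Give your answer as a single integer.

Answer: 11

Derivation:
Step 1: insert rw at [5, 20] -> counters=[0,0,0,0,0,1,0,0,0,0,0,0,0,0,0,0,0,0,0,0,1,0,0,0,0,0,0,0,0,0,0,0]
Step 2: insert qz at [18, 20] -> counters=[0,0,0,0,0,1,0,0,0,0,0,0,0,0,0,0,0,0,1,0,2,0,0,0,0,0,0,0,0,0,0,0]
Step 3: insert vh at [11, 30] -> counters=[0,0,0,0,0,1,0,0,0,0,0,1,0,0,0,0,0,0,1,0,2,0,0,0,0,0,0,0,0,0,1,0]
Step 4: insert om at [5, 11] -> counters=[0,0,0,0,0,2,0,0,0,0,0,2,0,0,0,0,0,0,1,0,2,0,0,0,0,0,0,0,0,0,1,0]
Step 5: insert hcd at [23, 24] -> counters=[0,0,0,0,0,2,0,0,0,0,0,2,0,0,0,0,0,0,1,0,2,0,0,1,1,0,0,0,0,0,1,0]
Step 6: insert x at [26, 27] -> counters=[0,0,0,0,0,2,0,0,0,0,0,2,0,0,0,0,0,0,1,0,2,0,0,1,1,0,1,1,0,0,1,0]
Step 7: insert k at [4, 17] -> counters=[0,0,0,0,1,2,0,0,0,0,0,2,0,0,0,0,0,1,1,0,2,0,0,1,1,0,1,1,0,0,1,0]
Step 8: insert lqw at [12, 30] -> counters=[0,0,0,0,1,2,0,0,0,0,0,2,1,0,0,0,0,1,1,0,2,0,0,1,1,0,1,1,0,0,2,0]
Step 9: delete lqw at [12, 30] -> counters=[0,0,0,0,1,2,0,0,0,0,0,2,0,0,0,0,0,1,1,0,2,0,0,1,1,0,1,1,0,0,1,0]
Step 10: insert vh at [11, 30] -> counters=[0,0,0,0,1,2,0,0,0,0,0,3,0,0,0,0,0,1,1,0,2,0,0,1,1,0,1,1,0,0,2,0]
Step 11: insert qz at [18, 20] -> counters=[0,0,0,0,1,2,0,0,0,0,0,3,0,0,0,0,0,1,2,0,3,0,0,1,1,0,1,1,0,0,2,0]
Final counters=[0,0,0,0,1,2,0,0,0,0,0,3,0,0,0,0,0,1,2,0,3,0,0,1,1,0,1,1,0,0,2,0] -> 11 nonzero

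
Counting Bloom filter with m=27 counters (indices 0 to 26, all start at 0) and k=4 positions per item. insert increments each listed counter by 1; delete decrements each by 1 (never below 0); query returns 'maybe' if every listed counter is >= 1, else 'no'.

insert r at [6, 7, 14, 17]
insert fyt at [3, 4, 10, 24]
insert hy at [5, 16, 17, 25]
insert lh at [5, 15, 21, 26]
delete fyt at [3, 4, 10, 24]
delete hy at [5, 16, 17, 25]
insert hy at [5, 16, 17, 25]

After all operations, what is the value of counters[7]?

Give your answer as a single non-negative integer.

Answer: 1

Derivation:
Step 1: insert r at [6, 7, 14, 17] -> counters=[0,0,0,0,0,0,1,1,0,0,0,0,0,0,1,0,0,1,0,0,0,0,0,0,0,0,0]
Step 2: insert fyt at [3, 4, 10, 24] -> counters=[0,0,0,1,1,0,1,1,0,0,1,0,0,0,1,0,0,1,0,0,0,0,0,0,1,0,0]
Step 3: insert hy at [5, 16, 17, 25] -> counters=[0,0,0,1,1,1,1,1,0,0,1,0,0,0,1,0,1,2,0,0,0,0,0,0,1,1,0]
Step 4: insert lh at [5, 15, 21, 26] -> counters=[0,0,0,1,1,2,1,1,0,0,1,0,0,0,1,1,1,2,0,0,0,1,0,0,1,1,1]
Step 5: delete fyt at [3, 4, 10, 24] -> counters=[0,0,0,0,0,2,1,1,0,0,0,0,0,0,1,1,1,2,0,0,0,1,0,0,0,1,1]
Step 6: delete hy at [5, 16, 17, 25] -> counters=[0,0,0,0,0,1,1,1,0,0,0,0,0,0,1,1,0,1,0,0,0,1,0,0,0,0,1]
Step 7: insert hy at [5, 16, 17, 25] -> counters=[0,0,0,0,0,2,1,1,0,0,0,0,0,0,1,1,1,2,0,0,0,1,0,0,0,1,1]
Final counters=[0,0,0,0,0,2,1,1,0,0,0,0,0,0,1,1,1,2,0,0,0,1,0,0,0,1,1] -> counters[7]=1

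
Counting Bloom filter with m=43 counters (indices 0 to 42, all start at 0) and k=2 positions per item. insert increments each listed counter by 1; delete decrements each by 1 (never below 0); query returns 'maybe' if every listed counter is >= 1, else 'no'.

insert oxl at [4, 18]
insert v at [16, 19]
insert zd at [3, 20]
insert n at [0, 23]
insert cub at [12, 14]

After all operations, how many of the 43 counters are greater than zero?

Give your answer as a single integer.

Step 1: insert oxl at [4, 18] -> counters=[0,0,0,0,1,0,0,0,0,0,0,0,0,0,0,0,0,0,1,0,0,0,0,0,0,0,0,0,0,0,0,0,0,0,0,0,0,0,0,0,0,0,0]
Step 2: insert v at [16, 19] -> counters=[0,0,0,0,1,0,0,0,0,0,0,0,0,0,0,0,1,0,1,1,0,0,0,0,0,0,0,0,0,0,0,0,0,0,0,0,0,0,0,0,0,0,0]
Step 3: insert zd at [3, 20] -> counters=[0,0,0,1,1,0,0,0,0,0,0,0,0,0,0,0,1,0,1,1,1,0,0,0,0,0,0,0,0,0,0,0,0,0,0,0,0,0,0,0,0,0,0]
Step 4: insert n at [0, 23] -> counters=[1,0,0,1,1,0,0,0,0,0,0,0,0,0,0,0,1,0,1,1,1,0,0,1,0,0,0,0,0,0,0,0,0,0,0,0,0,0,0,0,0,0,0]
Step 5: insert cub at [12, 14] -> counters=[1,0,0,1,1,0,0,0,0,0,0,0,1,0,1,0,1,0,1,1,1,0,0,1,0,0,0,0,0,0,0,0,0,0,0,0,0,0,0,0,0,0,0]
Final counters=[1,0,0,1,1,0,0,0,0,0,0,0,1,0,1,0,1,0,1,1,1,0,0,1,0,0,0,0,0,0,0,0,0,0,0,0,0,0,0,0,0,0,0] -> 10 nonzero

Answer: 10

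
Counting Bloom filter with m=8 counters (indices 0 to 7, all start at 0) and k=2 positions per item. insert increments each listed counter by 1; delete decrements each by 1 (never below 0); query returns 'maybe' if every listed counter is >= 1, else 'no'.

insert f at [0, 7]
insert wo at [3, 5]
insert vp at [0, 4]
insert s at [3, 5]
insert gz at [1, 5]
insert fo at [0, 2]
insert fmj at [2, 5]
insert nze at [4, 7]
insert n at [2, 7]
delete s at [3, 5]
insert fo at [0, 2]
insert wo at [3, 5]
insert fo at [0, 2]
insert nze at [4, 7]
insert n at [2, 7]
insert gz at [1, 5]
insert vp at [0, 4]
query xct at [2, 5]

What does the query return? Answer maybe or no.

Step 1: insert f at [0, 7] -> counters=[1,0,0,0,0,0,0,1]
Step 2: insert wo at [3, 5] -> counters=[1,0,0,1,0,1,0,1]
Step 3: insert vp at [0, 4] -> counters=[2,0,0,1,1,1,0,1]
Step 4: insert s at [3, 5] -> counters=[2,0,0,2,1,2,0,1]
Step 5: insert gz at [1, 5] -> counters=[2,1,0,2,1,3,0,1]
Step 6: insert fo at [0, 2] -> counters=[3,1,1,2,1,3,0,1]
Step 7: insert fmj at [2, 5] -> counters=[3,1,2,2,1,4,0,1]
Step 8: insert nze at [4, 7] -> counters=[3,1,2,2,2,4,0,2]
Step 9: insert n at [2, 7] -> counters=[3,1,3,2,2,4,0,3]
Step 10: delete s at [3, 5] -> counters=[3,1,3,1,2,3,0,3]
Step 11: insert fo at [0, 2] -> counters=[4,1,4,1,2,3,0,3]
Step 12: insert wo at [3, 5] -> counters=[4,1,4,2,2,4,0,3]
Step 13: insert fo at [0, 2] -> counters=[5,1,5,2,2,4,0,3]
Step 14: insert nze at [4, 7] -> counters=[5,1,5,2,3,4,0,4]
Step 15: insert n at [2, 7] -> counters=[5,1,6,2,3,4,0,5]
Step 16: insert gz at [1, 5] -> counters=[5,2,6,2,3,5,0,5]
Step 17: insert vp at [0, 4] -> counters=[6,2,6,2,4,5,0,5]
Query xct: check counters[2]=6 counters[5]=5 -> maybe

Answer: maybe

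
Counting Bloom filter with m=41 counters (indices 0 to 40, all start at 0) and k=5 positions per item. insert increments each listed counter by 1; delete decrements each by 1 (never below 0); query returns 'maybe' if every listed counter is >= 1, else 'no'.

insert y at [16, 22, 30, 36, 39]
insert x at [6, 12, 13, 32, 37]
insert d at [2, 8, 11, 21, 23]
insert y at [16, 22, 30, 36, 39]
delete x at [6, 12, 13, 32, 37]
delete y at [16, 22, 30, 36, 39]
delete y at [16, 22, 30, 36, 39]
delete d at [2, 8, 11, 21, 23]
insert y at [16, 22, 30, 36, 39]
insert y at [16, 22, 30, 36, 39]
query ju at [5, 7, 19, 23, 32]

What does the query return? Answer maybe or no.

Step 1: insert y at [16, 22, 30, 36, 39] -> counters=[0,0,0,0,0,0,0,0,0,0,0,0,0,0,0,0,1,0,0,0,0,0,1,0,0,0,0,0,0,0,1,0,0,0,0,0,1,0,0,1,0]
Step 2: insert x at [6, 12, 13, 32, 37] -> counters=[0,0,0,0,0,0,1,0,0,0,0,0,1,1,0,0,1,0,0,0,0,0,1,0,0,0,0,0,0,0,1,0,1,0,0,0,1,1,0,1,0]
Step 3: insert d at [2, 8, 11, 21, 23] -> counters=[0,0,1,0,0,0,1,0,1,0,0,1,1,1,0,0,1,0,0,0,0,1,1,1,0,0,0,0,0,0,1,0,1,0,0,0,1,1,0,1,0]
Step 4: insert y at [16, 22, 30, 36, 39] -> counters=[0,0,1,0,0,0,1,0,1,0,0,1,1,1,0,0,2,0,0,0,0,1,2,1,0,0,0,0,0,0,2,0,1,0,0,0,2,1,0,2,0]
Step 5: delete x at [6, 12, 13, 32, 37] -> counters=[0,0,1,0,0,0,0,0,1,0,0,1,0,0,0,0,2,0,0,0,0,1,2,1,0,0,0,0,0,0,2,0,0,0,0,0,2,0,0,2,0]
Step 6: delete y at [16, 22, 30, 36, 39] -> counters=[0,0,1,0,0,0,0,0,1,0,0,1,0,0,0,0,1,0,0,0,0,1,1,1,0,0,0,0,0,0,1,0,0,0,0,0,1,0,0,1,0]
Step 7: delete y at [16, 22, 30, 36, 39] -> counters=[0,0,1,0,0,0,0,0,1,0,0,1,0,0,0,0,0,0,0,0,0,1,0,1,0,0,0,0,0,0,0,0,0,0,0,0,0,0,0,0,0]
Step 8: delete d at [2, 8, 11, 21, 23] -> counters=[0,0,0,0,0,0,0,0,0,0,0,0,0,0,0,0,0,0,0,0,0,0,0,0,0,0,0,0,0,0,0,0,0,0,0,0,0,0,0,0,0]
Step 9: insert y at [16, 22, 30, 36, 39] -> counters=[0,0,0,0,0,0,0,0,0,0,0,0,0,0,0,0,1,0,0,0,0,0,1,0,0,0,0,0,0,0,1,0,0,0,0,0,1,0,0,1,0]
Step 10: insert y at [16, 22, 30, 36, 39] -> counters=[0,0,0,0,0,0,0,0,0,0,0,0,0,0,0,0,2,0,0,0,0,0,2,0,0,0,0,0,0,0,2,0,0,0,0,0,2,0,0,2,0]
Query ju: check counters[5]=0 counters[7]=0 counters[19]=0 counters[23]=0 counters[32]=0 -> no

Answer: no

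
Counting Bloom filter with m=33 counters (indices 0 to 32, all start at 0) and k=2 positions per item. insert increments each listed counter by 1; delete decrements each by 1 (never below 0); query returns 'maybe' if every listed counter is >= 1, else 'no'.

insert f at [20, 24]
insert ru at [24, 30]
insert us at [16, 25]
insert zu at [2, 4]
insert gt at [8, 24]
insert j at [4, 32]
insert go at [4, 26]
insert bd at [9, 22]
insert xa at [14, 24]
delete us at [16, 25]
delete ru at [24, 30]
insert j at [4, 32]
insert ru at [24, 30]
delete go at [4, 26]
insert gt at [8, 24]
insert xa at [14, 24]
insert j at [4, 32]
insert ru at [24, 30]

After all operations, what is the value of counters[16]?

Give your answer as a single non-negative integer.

Answer: 0

Derivation:
Step 1: insert f at [20, 24] -> counters=[0,0,0,0,0,0,0,0,0,0,0,0,0,0,0,0,0,0,0,0,1,0,0,0,1,0,0,0,0,0,0,0,0]
Step 2: insert ru at [24, 30] -> counters=[0,0,0,0,0,0,0,0,0,0,0,0,0,0,0,0,0,0,0,0,1,0,0,0,2,0,0,0,0,0,1,0,0]
Step 3: insert us at [16, 25] -> counters=[0,0,0,0,0,0,0,0,0,0,0,0,0,0,0,0,1,0,0,0,1,0,0,0,2,1,0,0,0,0,1,0,0]
Step 4: insert zu at [2, 4] -> counters=[0,0,1,0,1,0,0,0,0,0,0,0,0,0,0,0,1,0,0,0,1,0,0,0,2,1,0,0,0,0,1,0,0]
Step 5: insert gt at [8, 24] -> counters=[0,0,1,0,1,0,0,0,1,0,0,0,0,0,0,0,1,0,0,0,1,0,0,0,3,1,0,0,0,0,1,0,0]
Step 6: insert j at [4, 32] -> counters=[0,0,1,0,2,0,0,0,1,0,0,0,0,0,0,0,1,0,0,0,1,0,0,0,3,1,0,0,0,0,1,0,1]
Step 7: insert go at [4, 26] -> counters=[0,0,1,0,3,0,0,0,1,0,0,0,0,0,0,0,1,0,0,0,1,0,0,0,3,1,1,0,0,0,1,0,1]
Step 8: insert bd at [9, 22] -> counters=[0,0,1,0,3,0,0,0,1,1,0,0,0,0,0,0,1,0,0,0,1,0,1,0,3,1,1,0,0,0,1,0,1]
Step 9: insert xa at [14, 24] -> counters=[0,0,1,0,3,0,0,0,1,1,0,0,0,0,1,0,1,0,0,0,1,0,1,0,4,1,1,0,0,0,1,0,1]
Step 10: delete us at [16, 25] -> counters=[0,0,1,0,3,0,0,0,1,1,0,0,0,0,1,0,0,0,0,0,1,0,1,0,4,0,1,0,0,0,1,0,1]
Step 11: delete ru at [24, 30] -> counters=[0,0,1,0,3,0,0,0,1,1,0,0,0,0,1,0,0,0,0,0,1,0,1,0,3,0,1,0,0,0,0,0,1]
Step 12: insert j at [4, 32] -> counters=[0,0,1,0,4,0,0,0,1,1,0,0,0,0,1,0,0,0,0,0,1,0,1,0,3,0,1,0,0,0,0,0,2]
Step 13: insert ru at [24, 30] -> counters=[0,0,1,0,4,0,0,0,1,1,0,0,0,0,1,0,0,0,0,0,1,0,1,0,4,0,1,0,0,0,1,0,2]
Step 14: delete go at [4, 26] -> counters=[0,0,1,0,3,0,0,0,1,1,0,0,0,0,1,0,0,0,0,0,1,0,1,0,4,0,0,0,0,0,1,0,2]
Step 15: insert gt at [8, 24] -> counters=[0,0,1,0,3,0,0,0,2,1,0,0,0,0,1,0,0,0,0,0,1,0,1,0,5,0,0,0,0,0,1,0,2]
Step 16: insert xa at [14, 24] -> counters=[0,0,1,0,3,0,0,0,2,1,0,0,0,0,2,0,0,0,0,0,1,0,1,0,6,0,0,0,0,0,1,0,2]
Step 17: insert j at [4, 32] -> counters=[0,0,1,0,4,0,0,0,2,1,0,0,0,0,2,0,0,0,0,0,1,0,1,0,6,0,0,0,0,0,1,0,3]
Step 18: insert ru at [24, 30] -> counters=[0,0,1,0,4,0,0,0,2,1,0,0,0,0,2,0,0,0,0,0,1,0,1,0,7,0,0,0,0,0,2,0,3]
Final counters=[0,0,1,0,4,0,0,0,2,1,0,0,0,0,2,0,0,0,0,0,1,0,1,0,7,0,0,0,0,0,2,0,3] -> counters[16]=0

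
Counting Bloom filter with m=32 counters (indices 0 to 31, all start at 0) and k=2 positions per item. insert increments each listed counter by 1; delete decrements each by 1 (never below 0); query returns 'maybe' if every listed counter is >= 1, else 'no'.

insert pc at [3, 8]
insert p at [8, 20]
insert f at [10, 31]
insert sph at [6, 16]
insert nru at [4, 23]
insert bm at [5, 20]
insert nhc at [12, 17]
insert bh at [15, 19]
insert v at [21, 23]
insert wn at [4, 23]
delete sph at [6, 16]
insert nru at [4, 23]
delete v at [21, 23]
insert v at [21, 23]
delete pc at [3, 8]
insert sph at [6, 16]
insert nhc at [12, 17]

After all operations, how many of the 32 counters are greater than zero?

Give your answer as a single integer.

Step 1: insert pc at [3, 8] -> counters=[0,0,0,1,0,0,0,0,1,0,0,0,0,0,0,0,0,0,0,0,0,0,0,0,0,0,0,0,0,0,0,0]
Step 2: insert p at [8, 20] -> counters=[0,0,0,1,0,0,0,0,2,0,0,0,0,0,0,0,0,0,0,0,1,0,0,0,0,0,0,0,0,0,0,0]
Step 3: insert f at [10, 31] -> counters=[0,0,0,1,0,0,0,0,2,0,1,0,0,0,0,0,0,0,0,0,1,0,0,0,0,0,0,0,0,0,0,1]
Step 4: insert sph at [6, 16] -> counters=[0,0,0,1,0,0,1,0,2,0,1,0,0,0,0,0,1,0,0,0,1,0,0,0,0,0,0,0,0,0,0,1]
Step 5: insert nru at [4, 23] -> counters=[0,0,0,1,1,0,1,0,2,0,1,0,0,0,0,0,1,0,0,0,1,0,0,1,0,0,0,0,0,0,0,1]
Step 6: insert bm at [5, 20] -> counters=[0,0,0,1,1,1,1,0,2,0,1,0,0,0,0,0,1,0,0,0,2,0,0,1,0,0,0,0,0,0,0,1]
Step 7: insert nhc at [12, 17] -> counters=[0,0,0,1,1,1,1,0,2,0,1,0,1,0,0,0,1,1,0,0,2,0,0,1,0,0,0,0,0,0,0,1]
Step 8: insert bh at [15, 19] -> counters=[0,0,0,1,1,1,1,0,2,0,1,0,1,0,0,1,1,1,0,1,2,0,0,1,0,0,0,0,0,0,0,1]
Step 9: insert v at [21, 23] -> counters=[0,0,0,1,1,1,1,0,2,0,1,0,1,0,0,1,1,1,0,1,2,1,0,2,0,0,0,0,0,0,0,1]
Step 10: insert wn at [4, 23] -> counters=[0,0,0,1,2,1,1,0,2,0,1,0,1,0,0,1,1,1,0,1,2,1,0,3,0,0,0,0,0,0,0,1]
Step 11: delete sph at [6, 16] -> counters=[0,0,0,1,2,1,0,0,2,0,1,0,1,0,0,1,0,1,0,1,2,1,0,3,0,0,0,0,0,0,0,1]
Step 12: insert nru at [4, 23] -> counters=[0,0,0,1,3,1,0,0,2,0,1,0,1,0,0,1,0,1,0,1,2,1,0,4,0,0,0,0,0,0,0,1]
Step 13: delete v at [21, 23] -> counters=[0,0,0,1,3,1,0,0,2,0,1,0,1,0,0,1,0,1,0,1,2,0,0,3,0,0,0,0,0,0,0,1]
Step 14: insert v at [21, 23] -> counters=[0,0,0,1,3,1,0,0,2,0,1,0,1,0,0,1,0,1,0,1,2,1,0,4,0,0,0,0,0,0,0,1]
Step 15: delete pc at [3, 8] -> counters=[0,0,0,0,3,1,0,0,1,0,1,0,1,0,0,1,0,1,0,1,2,1,0,4,0,0,0,0,0,0,0,1]
Step 16: insert sph at [6, 16] -> counters=[0,0,0,0,3,1,1,0,1,0,1,0,1,0,0,1,1,1,0,1,2,1,0,4,0,0,0,0,0,0,0,1]
Step 17: insert nhc at [12, 17] -> counters=[0,0,0,0,3,1,1,0,1,0,1,0,2,0,0,1,1,2,0,1,2,1,0,4,0,0,0,0,0,0,0,1]
Final counters=[0,0,0,0,3,1,1,0,1,0,1,0,2,0,0,1,1,2,0,1,2,1,0,4,0,0,0,0,0,0,0,1] -> 14 nonzero

Answer: 14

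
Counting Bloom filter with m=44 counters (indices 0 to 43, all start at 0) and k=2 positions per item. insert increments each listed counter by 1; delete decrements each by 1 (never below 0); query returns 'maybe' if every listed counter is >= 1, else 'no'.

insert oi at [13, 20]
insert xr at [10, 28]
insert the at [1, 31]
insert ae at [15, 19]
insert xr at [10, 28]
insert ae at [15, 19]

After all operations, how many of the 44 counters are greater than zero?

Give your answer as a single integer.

Answer: 8

Derivation:
Step 1: insert oi at [13, 20] -> counters=[0,0,0,0,0,0,0,0,0,0,0,0,0,1,0,0,0,0,0,0,1,0,0,0,0,0,0,0,0,0,0,0,0,0,0,0,0,0,0,0,0,0,0,0]
Step 2: insert xr at [10, 28] -> counters=[0,0,0,0,0,0,0,0,0,0,1,0,0,1,0,0,0,0,0,0,1,0,0,0,0,0,0,0,1,0,0,0,0,0,0,0,0,0,0,0,0,0,0,0]
Step 3: insert the at [1, 31] -> counters=[0,1,0,0,0,0,0,0,0,0,1,0,0,1,0,0,0,0,0,0,1,0,0,0,0,0,0,0,1,0,0,1,0,0,0,0,0,0,0,0,0,0,0,0]
Step 4: insert ae at [15, 19] -> counters=[0,1,0,0,0,0,0,0,0,0,1,0,0,1,0,1,0,0,0,1,1,0,0,0,0,0,0,0,1,0,0,1,0,0,0,0,0,0,0,0,0,0,0,0]
Step 5: insert xr at [10, 28] -> counters=[0,1,0,0,0,0,0,0,0,0,2,0,0,1,0,1,0,0,0,1,1,0,0,0,0,0,0,0,2,0,0,1,0,0,0,0,0,0,0,0,0,0,0,0]
Step 6: insert ae at [15, 19] -> counters=[0,1,0,0,0,0,0,0,0,0,2,0,0,1,0,2,0,0,0,2,1,0,0,0,0,0,0,0,2,0,0,1,0,0,0,0,0,0,0,0,0,0,0,0]
Final counters=[0,1,0,0,0,0,0,0,0,0,2,0,0,1,0,2,0,0,0,2,1,0,0,0,0,0,0,0,2,0,0,1,0,0,0,0,0,0,0,0,0,0,0,0] -> 8 nonzero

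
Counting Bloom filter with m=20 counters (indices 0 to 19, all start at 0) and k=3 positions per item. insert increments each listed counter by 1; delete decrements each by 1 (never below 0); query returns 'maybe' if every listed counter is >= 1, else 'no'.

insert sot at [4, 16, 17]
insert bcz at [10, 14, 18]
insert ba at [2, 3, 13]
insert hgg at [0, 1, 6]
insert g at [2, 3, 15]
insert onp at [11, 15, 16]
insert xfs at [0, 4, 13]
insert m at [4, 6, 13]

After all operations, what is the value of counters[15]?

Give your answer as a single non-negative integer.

Step 1: insert sot at [4, 16, 17] -> counters=[0,0,0,0,1,0,0,0,0,0,0,0,0,0,0,0,1,1,0,0]
Step 2: insert bcz at [10, 14, 18] -> counters=[0,0,0,0,1,0,0,0,0,0,1,0,0,0,1,0,1,1,1,0]
Step 3: insert ba at [2, 3, 13] -> counters=[0,0,1,1,1,0,0,0,0,0,1,0,0,1,1,0,1,1,1,0]
Step 4: insert hgg at [0, 1, 6] -> counters=[1,1,1,1,1,0,1,0,0,0,1,0,0,1,1,0,1,1,1,0]
Step 5: insert g at [2, 3, 15] -> counters=[1,1,2,2,1,0,1,0,0,0,1,0,0,1,1,1,1,1,1,0]
Step 6: insert onp at [11, 15, 16] -> counters=[1,1,2,2,1,0,1,0,0,0,1,1,0,1,1,2,2,1,1,0]
Step 7: insert xfs at [0, 4, 13] -> counters=[2,1,2,2,2,0,1,0,0,0,1,1,0,2,1,2,2,1,1,0]
Step 8: insert m at [4, 6, 13] -> counters=[2,1,2,2,3,0,2,0,0,0,1,1,0,3,1,2,2,1,1,0]
Final counters=[2,1,2,2,3,0,2,0,0,0,1,1,0,3,1,2,2,1,1,0] -> counters[15]=2

Answer: 2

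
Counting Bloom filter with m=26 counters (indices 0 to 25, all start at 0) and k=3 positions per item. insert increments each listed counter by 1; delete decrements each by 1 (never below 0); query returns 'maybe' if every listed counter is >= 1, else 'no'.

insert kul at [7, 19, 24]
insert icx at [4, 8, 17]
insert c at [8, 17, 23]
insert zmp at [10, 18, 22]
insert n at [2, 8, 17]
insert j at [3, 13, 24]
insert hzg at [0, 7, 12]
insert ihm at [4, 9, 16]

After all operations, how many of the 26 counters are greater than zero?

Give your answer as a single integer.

Answer: 17

Derivation:
Step 1: insert kul at [7, 19, 24] -> counters=[0,0,0,0,0,0,0,1,0,0,0,0,0,0,0,0,0,0,0,1,0,0,0,0,1,0]
Step 2: insert icx at [4, 8, 17] -> counters=[0,0,0,0,1,0,0,1,1,0,0,0,0,0,0,0,0,1,0,1,0,0,0,0,1,0]
Step 3: insert c at [8, 17, 23] -> counters=[0,0,0,0,1,0,0,1,2,0,0,0,0,0,0,0,0,2,0,1,0,0,0,1,1,0]
Step 4: insert zmp at [10, 18, 22] -> counters=[0,0,0,0,1,0,0,1,2,0,1,0,0,0,0,0,0,2,1,1,0,0,1,1,1,0]
Step 5: insert n at [2, 8, 17] -> counters=[0,0,1,0,1,0,0,1,3,0,1,0,0,0,0,0,0,3,1,1,0,0,1,1,1,0]
Step 6: insert j at [3, 13, 24] -> counters=[0,0,1,1,1,0,0,1,3,0,1,0,0,1,0,0,0,3,1,1,0,0,1,1,2,0]
Step 7: insert hzg at [0, 7, 12] -> counters=[1,0,1,1,1,0,0,2,3,0,1,0,1,1,0,0,0,3,1,1,0,0,1,1,2,0]
Step 8: insert ihm at [4, 9, 16] -> counters=[1,0,1,1,2,0,0,2,3,1,1,0,1,1,0,0,1,3,1,1,0,0,1,1,2,0]
Final counters=[1,0,1,1,2,0,0,2,3,1,1,0,1,1,0,0,1,3,1,1,0,0,1,1,2,0] -> 17 nonzero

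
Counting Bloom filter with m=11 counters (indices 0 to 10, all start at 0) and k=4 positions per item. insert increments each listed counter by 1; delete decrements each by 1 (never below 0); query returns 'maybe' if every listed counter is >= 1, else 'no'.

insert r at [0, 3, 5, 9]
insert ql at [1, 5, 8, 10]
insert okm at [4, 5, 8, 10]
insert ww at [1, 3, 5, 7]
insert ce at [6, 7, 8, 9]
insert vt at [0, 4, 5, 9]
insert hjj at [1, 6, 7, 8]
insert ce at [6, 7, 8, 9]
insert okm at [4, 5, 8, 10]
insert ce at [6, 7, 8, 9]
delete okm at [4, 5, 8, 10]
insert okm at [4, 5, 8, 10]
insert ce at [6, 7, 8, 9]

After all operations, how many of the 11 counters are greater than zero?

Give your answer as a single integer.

Step 1: insert r at [0, 3, 5, 9] -> counters=[1,0,0,1,0,1,0,0,0,1,0]
Step 2: insert ql at [1, 5, 8, 10] -> counters=[1,1,0,1,0,2,0,0,1,1,1]
Step 3: insert okm at [4, 5, 8, 10] -> counters=[1,1,0,1,1,3,0,0,2,1,2]
Step 4: insert ww at [1, 3, 5, 7] -> counters=[1,2,0,2,1,4,0,1,2,1,2]
Step 5: insert ce at [6, 7, 8, 9] -> counters=[1,2,0,2,1,4,1,2,3,2,2]
Step 6: insert vt at [0, 4, 5, 9] -> counters=[2,2,0,2,2,5,1,2,3,3,2]
Step 7: insert hjj at [1, 6, 7, 8] -> counters=[2,3,0,2,2,5,2,3,4,3,2]
Step 8: insert ce at [6, 7, 8, 9] -> counters=[2,3,0,2,2,5,3,4,5,4,2]
Step 9: insert okm at [4, 5, 8, 10] -> counters=[2,3,0,2,3,6,3,4,6,4,3]
Step 10: insert ce at [6, 7, 8, 9] -> counters=[2,3,0,2,3,6,4,5,7,5,3]
Step 11: delete okm at [4, 5, 8, 10] -> counters=[2,3,0,2,2,5,4,5,6,5,2]
Step 12: insert okm at [4, 5, 8, 10] -> counters=[2,3,0,2,3,6,4,5,7,5,3]
Step 13: insert ce at [6, 7, 8, 9] -> counters=[2,3,0,2,3,6,5,6,8,6,3]
Final counters=[2,3,0,2,3,6,5,6,8,6,3] -> 10 nonzero

Answer: 10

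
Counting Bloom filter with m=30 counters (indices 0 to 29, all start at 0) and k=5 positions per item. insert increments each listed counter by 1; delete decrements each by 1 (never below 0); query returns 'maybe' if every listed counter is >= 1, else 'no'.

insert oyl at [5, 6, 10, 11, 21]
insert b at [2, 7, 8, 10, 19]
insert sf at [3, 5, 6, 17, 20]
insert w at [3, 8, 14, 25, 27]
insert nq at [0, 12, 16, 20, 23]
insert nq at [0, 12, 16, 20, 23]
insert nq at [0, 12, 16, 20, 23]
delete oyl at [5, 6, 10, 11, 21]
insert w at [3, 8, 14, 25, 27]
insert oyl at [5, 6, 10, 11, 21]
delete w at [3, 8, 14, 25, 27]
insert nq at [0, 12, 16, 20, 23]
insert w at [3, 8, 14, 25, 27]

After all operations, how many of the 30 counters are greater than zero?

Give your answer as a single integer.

Step 1: insert oyl at [5, 6, 10, 11, 21] -> counters=[0,0,0,0,0,1,1,0,0,0,1,1,0,0,0,0,0,0,0,0,0,1,0,0,0,0,0,0,0,0]
Step 2: insert b at [2, 7, 8, 10, 19] -> counters=[0,0,1,0,0,1,1,1,1,0,2,1,0,0,0,0,0,0,0,1,0,1,0,0,0,0,0,0,0,0]
Step 3: insert sf at [3, 5, 6, 17, 20] -> counters=[0,0,1,1,0,2,2,1,1,0,2,1,0,0,0,0,0,1,0,1,1,1,0,0,0,0,0,0,0,0]
Step 4: insert w at [3, 8, 14, 25, 27] -> counters=[0,0,1,2,0,2,2,1,2,0,2,1,0,0,1,0,0,1,0,1,1,1,0,0,0,1,0,1,0,0]
Step 5: insert nq at [0, 12, 16, 20, 23] -> counters=[1,0,1,2,0,2,2,1,2,0,2,1,1,0,1,0,1,1,0,1,2,1,0,1,0,1,0,1,0,0]
Step 6: insert nq at [0, 12, 16, 20, 23] -> counters=[2,0,1,2,0,2,2,1,2,0,2,1,2,0,1,0,2,1,0,1,3,1,0,2,0,1,0,1,0,0]
Step 7: insert nq at [0, 12, 16, 20, 23] -> counters=[3,0,1,2,0,2,2,1,2,0,2,1,3,0,1,0,3,1,0,1,4,1,0,3,0,1,0,1,0,0]
Step 8: delete oyl at [5, 6, 10, 11, 21] -> counters=[3,0,1,2,0,1,1,1,2,0,1,0,3,0,1,0,3,1,0,1,4,0,0,3,0,1,0,1,0,0]
Step 9: insert w at [3, 8, 14, 25, 27] -> counters=[3,0,1,3,0,1,1,1,3,0,1,0,3,0,2,0,3,1,0,1,4,0,0,3,0,2,0,2,0,0]
Step 10: insert oyl at [5, 6, 10, 11, 21] -> counters=[3,0,1,3,0,2,2,1,3,0,2,1,3,0,2,0,3,1,0,1,4,1,0,3,0,2,0,2,0,0]
Step 11: delete w at [3, 8, 14, 25, 27] -> counters=[3,0,1,2,0,2,2,1,2,0,2,1,3,0,1,0,3,1,0,1,4,1,0,3,0,1,0,1,0,0]
Step 12: insert nq at [0, 12, 16, 20, 23] -> counters=[4,0,1,2,0,2,2,1,2,0,2,1,4,0,1,0,4,1,0,1,5,1,0,4,0,1,0,1,0,0]
Step 13: insert w at [3, 8, 14, 25, 27] -> counters=[4,0,1,3,0,2,2,1,3,0,2,1,4,0,2,0,4,1,0,1,5,1,0,4,0,2,0,2,0,0]
Final counters=[4,0,1,3,0,2,2,1,3,0,2,1,4,0,2,0,4,1,0,1,5,1,0,4,0,2,0,2,0,0] -> 19 nonzero

Answer: 19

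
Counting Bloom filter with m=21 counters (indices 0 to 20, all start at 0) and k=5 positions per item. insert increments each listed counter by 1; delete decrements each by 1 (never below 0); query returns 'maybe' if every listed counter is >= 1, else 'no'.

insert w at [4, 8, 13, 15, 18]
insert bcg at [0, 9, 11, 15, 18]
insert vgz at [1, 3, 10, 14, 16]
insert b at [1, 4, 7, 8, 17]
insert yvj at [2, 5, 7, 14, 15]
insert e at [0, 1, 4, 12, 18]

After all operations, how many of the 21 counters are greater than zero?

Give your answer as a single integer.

Answer: 18

Derivation:
Step 1: insert w at [4, 8, 13, 15, 18] -> counters=[0,0,0,0,1,0,0,0,1,0,0,0,0,1,0,1,0,0,1,0,0]
Step 2: insert bcg at [0, 9, 11, 15, 18] -> counters=[1,0,0,0,1,0,0,0,1,1,0,1,0,1,0,2,0,0,2,0,0]
Step 3: insert vgz at [1, 3, 10, 14, 16] -> counters=[1,1,0,1,1,0,0,0,1,1,1,1,0,1,1,2,1,0,2,0,0]
Step 4: insert b at [1, 4, 7, 8, 17] -> counters=[1,2,0,1,2,0,0,1,2,1,1,1,0,1,1,2,1,1,2,0,0]
Step 5: insert yvj at [2, 5, 7, 14, 15] -> counters=[1,2,1,1,2,1,0,2,2,1,1,1,0,1,2,3,1,1,2,0,0]
Step 6: insert e at [0, 1, 4, 12, 18] -> counters=[2,3,1,1,3,1,0,2,2,1,1,1,1,1,2,3,1,1,3,0,0]
Final counters=[2,3,1,1,3,1,0,2,2,1,1,1,1,1,2,3,1,1,3,0,0] -> 18 nonzero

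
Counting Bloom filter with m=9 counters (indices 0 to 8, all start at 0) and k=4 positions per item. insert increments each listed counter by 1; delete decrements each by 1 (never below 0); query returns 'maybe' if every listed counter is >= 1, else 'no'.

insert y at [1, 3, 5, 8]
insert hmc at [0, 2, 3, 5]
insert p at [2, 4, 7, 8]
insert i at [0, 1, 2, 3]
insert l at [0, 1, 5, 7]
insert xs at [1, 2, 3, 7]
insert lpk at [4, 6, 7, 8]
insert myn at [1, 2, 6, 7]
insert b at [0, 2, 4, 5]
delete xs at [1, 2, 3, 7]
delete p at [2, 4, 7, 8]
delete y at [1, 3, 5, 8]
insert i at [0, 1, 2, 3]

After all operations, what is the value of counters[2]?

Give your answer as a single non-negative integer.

Step 1: insert y at [1, 3, 5, 8] -> counters=[0,1,0,1,0,1,0,0,1]
Step 2: insert hmc at [0, 2, 3, 5] -> counters=[1,1,1,2,0,2,0,0,1]
Step 3: insert p at [2, 4, 7, 8] -> counters=[1,1,2,2,1,2,0,1,2]
Step 4: insert i at [0, 1, 2, 3] -> counters=[2,2,3,3,1,2,0,1,2]
Step 5: insert l at [0, 1, 5, 7] -> counters=[3,3,3,3,1,3,0,2,2]
Step 6: insert xs at [1, 2, 3, 7] -> counters=[3,4,4,4,1,3,0,3,2]
Step 7: insert lpk at [4, 6, 7, 8] -> counters=[3,4,4,4,2,3,1,4,3]
Step 8: insert myn at [1, 2, 6, 7] -> counters=[3,5,5,4,2,3,2,5,3]
Step 9: insert b at [0, 2, 4, 5] -> counters=[4,5,6,4,3,4,2,5,3]
Step 10: delete xs at [1, 2, 3, 7] -> counters=[4,4,5,3,3,4,2,4,3]
Step 11: delete p at [2, 4, 7, 8] -> counters=[4,4,4,3,2,4,2,3,2]
Step 12: delete y at [1, 3, 5, 8] -> counters=[4,3,4,2,2,3,2,3,1]
Step 13: insert i at [0, 1, 2, 3] -> counters=[5,4,5,3,2,3,2,3,1]
Final counters=[5,4,5,3,2,3,2,3,1] -> counters[2]=5

Answer: 5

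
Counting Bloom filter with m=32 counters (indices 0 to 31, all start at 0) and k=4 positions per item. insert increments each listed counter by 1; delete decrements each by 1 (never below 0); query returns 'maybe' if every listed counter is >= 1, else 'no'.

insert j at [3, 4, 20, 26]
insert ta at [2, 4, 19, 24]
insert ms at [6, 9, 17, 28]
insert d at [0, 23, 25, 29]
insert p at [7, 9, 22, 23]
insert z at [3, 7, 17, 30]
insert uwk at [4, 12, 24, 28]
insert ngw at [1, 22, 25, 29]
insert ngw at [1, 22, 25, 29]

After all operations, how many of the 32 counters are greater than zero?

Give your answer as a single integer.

Answer: 20

Derivation:
Step 1: insert j at [3, 4, 20, 26] -> counters=[0,0,0,1,1,0,0,0,0,0,0,0,0,0,0,0,0,0,0,0,1,0,0,0,0,0,1,0,0,0,0,0]
Step 2: insert ta at [2, 4, 19, 24] -> counters=[0,0,1,1,2,0,0,0,0,0,0,0,0,0,0,0,0,0,0,1,1,0,0,0,1,0,1,0,0,0,0,0]
Step 3: insert ms at [6, 9, 17, 28] -> counters=[0,0,1,1,2,0,1,0,0,1,0,0,0,0,0,0,0,1,0,1,1,0,0,0,1,0,1,0,1,0,0,0]
Step 4: insert d at [0, 23, 25, 29] -> counters=[1,0,1,1,2,0,1,0,0,1,0,0,0,0,0,0,0,1,0,1,1,0,0,1,1,1,1,0,1,1,0,0]
Step 5: insert p at [7, 9, 22, 23] -> counters=[1,0,1,1,2,0,1,1,0,2,0,0,0,0,0,0,0,1,0,1,1,0,1,2,1,1,1,0,1,1,0,0]
Step 6: insert z at [3, 7, 17, 30] -> counters=[1,0,1,2,2,0,1,2,0,2,0,0,0,0,0,0,0,2,0,1,1,0,1,2,1,1,1,0,1,1,1,0]
Step 7: insert uwk at [4, 12, 24, 28] -> counters=[1,0,1,2,3,0,1,2,0,2,0,0,1,0,0,0,0,2,0,1,1,0,1,2,2,1,1,0,2,1,1,0]
Step 8: insert ngw at [1, 22, 25, 29] -> counters=[1,1,1,2,3,0,1,2,0,2,0,0,1,0,0,0,0,2,0,1,1,0,2,2,2,2,1,0,2,2,1,0]
Step 9: insert ngw at [1, 22, 25, 29] -> counters=[1,2,1,2,3,0,1,2,0,2,0,0,1,0,0,0,0,2,0,1,1,0,3,2,2,3,1,0,2,3,1,0]
Final counters=[1,2,1,2,3,0,1,2,0,2,0,0,1,0,0,0,0,2,0,1,1,0,3,2,2,3,1,0,2,3,1,0] -> 20 nonzero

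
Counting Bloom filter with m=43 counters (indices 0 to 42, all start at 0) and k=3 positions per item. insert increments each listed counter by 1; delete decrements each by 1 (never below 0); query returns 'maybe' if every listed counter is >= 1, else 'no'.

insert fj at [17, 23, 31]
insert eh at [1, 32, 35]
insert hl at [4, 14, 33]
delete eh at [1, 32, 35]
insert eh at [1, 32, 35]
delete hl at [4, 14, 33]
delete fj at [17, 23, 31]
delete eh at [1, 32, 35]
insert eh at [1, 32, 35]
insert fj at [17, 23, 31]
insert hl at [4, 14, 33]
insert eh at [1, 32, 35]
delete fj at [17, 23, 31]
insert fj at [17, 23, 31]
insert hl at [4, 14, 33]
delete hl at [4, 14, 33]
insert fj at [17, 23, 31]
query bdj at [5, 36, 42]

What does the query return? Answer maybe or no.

Step 1: insert fj at [17, 23, 31] -> counters=[0,0,0,0,0,0,0,0,0,0,0,0,0,0,0,0,0,1,0,0,0,0,0,1,0,0,0,0,0,0,0,1,0,0,0,0,0,0,0,0,0,0,0]
Step 2: insert eh at [1, 32, 35] -> counters=[0,1,0,0,0,0,0,0,0,0,0,0,0,0,0,0,0,1,0,0,0,0,0,1,0,0,0,0,0,0,0,1,1,0,0,1,0,0,0,0,0,0,0]
Step 3: insert hl at [4, 14, 33] -> counters=[0,1,0,0,1,0,0,0,0,0,0,0,0,0,1,0,0,1,0,0,0,0,0,1,0,0,0,0,0,0,0,1,1,1,0,1,0,0,0,0,0,0,0]
Step 4: delete eh at [1, 32, 35] -> counters=[0,0,0,0,1,0,0,0,0,0,0,0,0,0,1,0,0,1,0,0,0,0,0,1,0,0,0,0,0,0,0,1,0,1,0,0,0,0,0,0,0,0,0]
Step 5: insert eh at [1, 32, 35] -> counters=[0,1,0,0,1,0,0,0,0,0,0,0,0,0,1,0,0,1,0,0,0,0,0,1,0,0,0,0,0,0,0,1,1,1,0,1,0,0,0,0,0,0,0]
Step 6: delete hl at [4, 14, 33] -> counters=[0,1,0,0,0,0,0,0,0,0,0,0,0,0,0,0,0,1,0,0,0,0,0,1,0,0,0,0,0,0,0,1,1,0,0,1,0,0,0,0,0,0,0]
Step 7: delete fj at [17, 23, 31] -> counters=[0,1,0,0,0,0,0,0,0,0,0,0,0,0,0,0,0,0,0,0,0,0,0,0,0,0,0,0,0,0,0,0,1,0,0,1,0,0,0,0,0,0,0]
Step 8: delete eh at [1, 32, 35] -> counters=[0,0,0,0,0,0,0,0,0,0,0,0,0,0,0,0,0,0,0,0,0,0,0,0,0,0,0,0,0,0,0,0,0,0,0,0,0,0,0,0,0,0,0]
Step 9: insert eh at [1, 32, 35] -> counters=[0,1,0,0,0,0,0,0,0,0,0,0,0,0,0,0,0,0,0,0,0,0,0,0,0,0,0,0,0,0,0,0,1,0,0,1,0,0,0,0,0,0,0]
Step 10: insert fj at [17, 23, 31] -> counters=[0,1,0,0,0,0,0,0,0,0,0,0,0,0,0,0,0,1,0,0,0,0,0,1,0,0,0,0,0,0,0,1,1,0,0,1,0,0,0,0,0,0,0]
Step 11: insert hl at [4, 14, 33] -> counters=[0,1,0,0,1,0,0,0,0,0,0,0,0,0,1,0,0,1,0,0,0,0,0,1,0,0,0,0,0,0,0,1,1,1,0,1,0,0,0,0,0,0,0]
Step 12: insert eh at [1, 32, 35] -> counters=[0,2,0,0,1,0,0,0,0,0,0,0,0,0,1,0,0,1,0,0,0,0,0,1,0,0,0,0,0,0,0,1,2,1,0,2,0,0,0,0,0,0,0]
Step 13: delete fj at [17, 23, 31] -> counters=[0,2,0,0,1,0,0,0,0,0,0,0,0,0,1,0,0,0,0,0,0,0,0,0,0,0,0,0,0,0,0,0,2,1,0,2,0,0,0,0,0,0,0]
Step 14: insert fj at [17, 23, 31] -> counters=[0,2,0,0,1,0,0,0,0,0,0,0,0,0,1,0,0,1,0,0,0,0,0,1,0,0,0,0,0,0,0,1,2,1,0,2,0,0,0,0,0,0,0]
Step 15: insert hl at [4, 14, 33] -> counters=[0,2,0,0,2,0,0,0,0,0,0,0,0,0,2,0,0,1,0,0,0,0,0,1,0,0,0,0,0,0,0,1,2,2,0,2,0,0,0,0,0,0,0]
Step 16: delete hl at [4, 14, 33] -> counters=[0,2,0,0,1,0,0,0,0,0,0,0,0,0,1,0,0,1,0,0,0,0,0,1,0,0,0,0,0,0,0,1,2,1,0,2,0,0,0,0,0,0,0]
Step 17: insert fj at [17, 23, 31] -> counters=[0,2,0,0,1,0,0,0,0,0,0,0,0,0,1,0,0,2,0,0,0,0,0,2,0,0,0,0,0,0,0,2,2,1,0,2,0,0,0,0,0,0,0]
Query bdj: check counters[5]=0 counters[36]=0 counters[42]=0 -> no

Answer: no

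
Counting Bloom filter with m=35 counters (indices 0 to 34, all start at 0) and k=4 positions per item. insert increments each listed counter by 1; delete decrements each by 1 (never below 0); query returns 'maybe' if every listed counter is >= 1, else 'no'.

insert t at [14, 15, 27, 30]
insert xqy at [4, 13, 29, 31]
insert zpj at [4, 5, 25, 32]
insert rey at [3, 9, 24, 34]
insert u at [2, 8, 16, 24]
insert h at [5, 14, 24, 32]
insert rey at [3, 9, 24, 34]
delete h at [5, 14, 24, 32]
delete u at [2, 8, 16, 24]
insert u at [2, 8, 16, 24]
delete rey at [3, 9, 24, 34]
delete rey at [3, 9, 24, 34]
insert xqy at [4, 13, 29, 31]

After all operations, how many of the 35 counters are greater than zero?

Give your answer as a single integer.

Step 1: insert t at [14, 15, 27, 30] -> counters=[0,0,0,0,0,0,0,0,0,0,0,0,0,0,1,1,0,0,0,0,0,0,0,0,0,0,0,1,0,0,1,0,0,0,0]
Step 2: insert xqy at [4, 13, 29, 31] -> counters=[0,0,0,0,1,0,0,0,0,0,0,0,0,1,1,1,0,0,0,0,0,0,0,0,0,0,0,1,0,1,1,1,0,0,0]
Step 3: insert zpj at [4, 5, 25, 32] -> counters=[0,0,0,0,2,1,0,0,0,0,0,0,0,1,1,1,0,0,0,0,0,0,0,0,0,1,0,1,0,1,1,1,1,0,0]
Step 4: insert rey at [3, 9, 24, 34] -> counters=[0,0,0,1,2,1,0,0,0,1,0,0,0,1,1,1,0,0,0,0,0,0,0,0,1,1,0,1,0,1,1,1,1,0,1]
Step 5: insert u at [2, 8, 16, 24] -> counters=[0,0,1,1,2,1,0,0,1,1,0,0,0,1,1,1,1,0,0,0,0,0,0,0,2,1,0,1,0,1,1,1,1,0,1]
Step 6: insert h at [5, 14, 24, 32] -> counters=[0,0,1,1,2,2,0,0,1,1,0,0,0,1,2,1,1,0,0,0,0,0,0,0,3,1,0,1,0,1,1,1,2,0,1]
Step 7: insert rey at [3, 9, 24, 34] -> counters=[0,0,1,2,2,2,0,0,1,2,0,0,0,1,2,1,1,0,0,0,0,0,0,0,4,1,0,1,0,1,1,1,2,0,2]
Step 8: delete h at [5, 14, 24, 32] -> counters=[0,0,1,2,2,1,0,0,1,2,0,0,0,1,1,1,1,0,0,0,0,0,0,0,3,1,0,1,0,1,1,1,1,0,2]
Step 9: delete u at [2, 8, 16, 24] -> counters=[0,0,0,2,2,1,0,0,0,2,0,0,0,1,1,1,0,0,0,0,0,0,0,0,2,1,0,1,0,1,1,1,1,0,2]
Step 10: insert u at [2, 8, 16, 24] -> counters=[0,0,1,2,2,1,0,0,1,2,0,0,0,1,1,1,1,0,0,0,0,0,0,0,3,1,0,1,0,1,1,1,1,0,2]
Step 11: delete rey at [3, 9, 24, 34] -> counters=[0,0,1,1,2,1,0,0,1,1,0,0,0,1,1,1,1,0,0,0,0,0,0,0,2,1,0,1,0,1,1,1,1,0,1]
Step 12: delete rey at [3, 9, 24, 34] -> counters=[0,0,1,0,2,1,0,0,1,0,0,0,0,1,1,1,1,0,0,0,0,0,0,0,1,1,0,1,0,1,1,1,1,0,0]
Step 13: insert xqy at [4, 13, 29, 31] -> counters=[0,0,1,0,3,1,0,0,1,0,0,0,0,2,1,1,1,0,0,0,0,0,0,0,1,1,0,1,0,2,1,2,1,0,0]
Final counters=[0,0,1,0,3,1,0,0,1,0,0,0,0,2,1,1,1,0,0,0,0,0,0,0,1,1,0,1,0,2,1,2,1,0,0] -> 15 nonzero

Answer: 15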